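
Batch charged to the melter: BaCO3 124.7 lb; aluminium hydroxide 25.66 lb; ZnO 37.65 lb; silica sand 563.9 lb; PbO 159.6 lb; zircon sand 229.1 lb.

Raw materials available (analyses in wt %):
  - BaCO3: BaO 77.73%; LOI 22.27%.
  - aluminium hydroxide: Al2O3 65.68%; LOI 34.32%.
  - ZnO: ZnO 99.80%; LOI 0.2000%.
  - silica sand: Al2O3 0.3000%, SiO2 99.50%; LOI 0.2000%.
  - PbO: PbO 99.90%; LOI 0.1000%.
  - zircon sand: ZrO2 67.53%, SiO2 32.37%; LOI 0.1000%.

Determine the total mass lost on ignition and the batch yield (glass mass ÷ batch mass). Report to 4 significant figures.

Mid-chain values are shown, rounded to 4 significant digits, on the page — each numeric step keeps full precision from start to finish; a single rounding produces every reported value. The derived quantities are carried at full float precision (six oxide percentages, LOI, the totals, glass mass, the yield) starting from the weights on 1102 lb of glass, as given in problem or answer.
Per-material ignition loss:
  BaCO3: 124.7 × 0.2227 = 27.77 lb
  aluminium hydroxide: 25.66 × 0.3432 = 8.807 lb
  ZnO: 37.65 × 0.002000 = 0.07530 lb
  silica sand: 563.9 × 0.002000 = 1.128 lb
  PbO: 159.6 × 0.001000 = 0.1596 lb
  zircon sand: 229.1 × 0.001000 = 0.2291 lb
Total LOI = 38.17 lb
Glass = batch − LOI = 1141 − 38.17 = 1102 lb

LOI loss = 38.17 lb; glass = 1102 lb; yield = 96.65%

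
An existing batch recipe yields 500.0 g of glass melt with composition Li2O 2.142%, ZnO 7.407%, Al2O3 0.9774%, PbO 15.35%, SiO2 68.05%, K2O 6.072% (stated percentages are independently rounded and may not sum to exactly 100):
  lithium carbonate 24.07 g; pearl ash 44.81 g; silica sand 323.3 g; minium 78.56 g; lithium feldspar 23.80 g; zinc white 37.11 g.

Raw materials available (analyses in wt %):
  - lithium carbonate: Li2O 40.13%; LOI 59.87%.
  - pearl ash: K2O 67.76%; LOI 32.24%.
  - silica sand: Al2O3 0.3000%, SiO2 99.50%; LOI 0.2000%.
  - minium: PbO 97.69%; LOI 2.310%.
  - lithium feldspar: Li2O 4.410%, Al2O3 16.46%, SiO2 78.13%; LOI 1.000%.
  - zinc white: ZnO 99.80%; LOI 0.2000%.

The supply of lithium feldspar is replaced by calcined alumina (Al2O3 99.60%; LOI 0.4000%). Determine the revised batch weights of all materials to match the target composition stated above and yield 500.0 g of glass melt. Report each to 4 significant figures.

Revised batch per 500.0 g glass melt:
  lithium carbonate: 26.69 g
  pearl ash: 44.81 g
  silica sand: 342.0 g
  minium: 78.56 g
  calcined alumina: 3.877 g
  zinc white: 37.11 g
Total batch = 533.0 g; LOI loss = 33.01 g

All internal work maintains full float precision at all times. Mid-chain values appear, with 4-significant-figure rounding, between the steps — exactly one rounding lands on each reported number — all derived quantities, including the yield, glass mass, ignition loss, totals, the six compositions, are re-derived from the weighed amounts per 500.0 g of glass at full float precision, as quoted within the problem or answer text.
Oxide-by-oxide targets in 500.0 g glass melt:
  Li2O: 2.142% × 500.0 = 10.71 g
  ZnO: 7.407% × 500.0 = 37.03 g
  Al2O3: 0.9774% × 500.0 = 4.887 g
  PbO: 15.35% × 500.0 = 76.75 g
  SiO2: 68.05% × 500.0 = 340.2 g
  K2O: 6.072% × 500.0 = 30.36 g
Per-oxide balance check given the weights on record, per the basis as stated (oxide sums agree with the targets once rounding is allowed for):
  Li2O: 26.69·0.4013 = 10.71 g (target 10.71 g)
  ZnO: 37.11·0.9980 = 37.04 g (target 37.03 g)
  Al2O3: 342.0·0.003000 + 3.877·0.9960 = 4.887 g (target 4.887 g)
  PbO: 78.56·0.9769 = 76.75 g (target 76.75 g)
  SiO2: 342.0·0.9950 = 340.3 g (target 340.2 g)
  K2O: 44.81·0.6776 = 30.36 g (target 30.36 g)
Glass-mass bookkeeping: the batch minus its LOI: 500.0 g (targets for the oxides total 500.0 g; the stated basis being 500.0 g — any gap is answer rounding).
Batch grand total — Σ batch = 533.0 g; LOI loss = Σ batch·LOI = 33.01 g; yield = glass ÷ total batch = 93.81%.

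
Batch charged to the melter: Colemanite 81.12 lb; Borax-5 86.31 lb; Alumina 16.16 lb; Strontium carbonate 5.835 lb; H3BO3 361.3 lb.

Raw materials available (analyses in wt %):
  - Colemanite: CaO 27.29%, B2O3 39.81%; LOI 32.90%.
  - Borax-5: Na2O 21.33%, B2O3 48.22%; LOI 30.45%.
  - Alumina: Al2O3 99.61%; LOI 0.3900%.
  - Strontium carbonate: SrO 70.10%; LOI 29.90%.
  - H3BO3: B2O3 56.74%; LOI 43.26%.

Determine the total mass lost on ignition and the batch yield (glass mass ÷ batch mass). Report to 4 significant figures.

LOI loss = 211.1 lb; glass = 339.6 lb; yield = 61.67%

Each numeric step maintains full float precision in all steps — intermediates are displayed with 4-significant-digit rounding alongside each step; a single rounding finalizes every reported value; the derived quantities, including the five compositions, yield, glass mass, totals, LOI, are rebuilt from the batch weights on 339.6 lb of glass in full float precision as quoted within the question or the answer.
Material-by-material LOI:
  Colemanite: 81.12 × 0.3290 = 26.69 lb
  Borax-5: 86.31 × 0.3045 = 26.28 lb
  Alumina: 16.16 × 0.003900 = 0.06302 lb
  Strontium carbonate: 5.835 × 0.2990 = 1.745 lb
  H3BO3: 361.3 × 0.4326 = 156.3 lb
Total LOI = 211.1 lb
Glass = batch − LOI = 550.7 − 211.1 = 339.6 lb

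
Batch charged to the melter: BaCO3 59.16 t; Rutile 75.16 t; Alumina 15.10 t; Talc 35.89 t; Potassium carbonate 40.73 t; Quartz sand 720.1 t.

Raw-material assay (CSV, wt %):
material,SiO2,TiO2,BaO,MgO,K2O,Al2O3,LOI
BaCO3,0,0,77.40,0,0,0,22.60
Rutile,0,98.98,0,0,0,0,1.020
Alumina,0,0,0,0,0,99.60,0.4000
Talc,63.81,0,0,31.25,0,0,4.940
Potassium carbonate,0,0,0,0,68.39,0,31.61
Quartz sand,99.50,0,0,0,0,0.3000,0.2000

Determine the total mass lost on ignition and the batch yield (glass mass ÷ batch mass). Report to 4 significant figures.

LOI loss = 30.29 t; glass = 915.9 t; yield = 96.80%

Values along the way are shown with 4-significant-figure rounding on the page. All internal work holds exact precision at each step; each reported value is rounded exactly once. All derived quantities, which include LOI, net glass mass, the six compositions, totals, the yield, are re-derived at exact precision, precisely as stated by problem or answer, using the weight values at 915.9 t of glass.
Ignition loss by material:
  BaCO3: 59.16 × 0.2260 = 13.37 t
  Rutile: 75.16 × 0.01020 = 0.7666 t
  Alumina: 15.10 × 0.004000 = 0.06040 t
  Talc: 35.89 × 0.04940 = 1.773 t
  Potassium carbonate: 40.73 × 0.3161 = 12.87 t
  Quartz sand: 720.1 × 0.002000 = 1.440 t
Total LOI = 30.29 t
Glass = batch − LOI = 946.1 − 30.29 = 915.9 t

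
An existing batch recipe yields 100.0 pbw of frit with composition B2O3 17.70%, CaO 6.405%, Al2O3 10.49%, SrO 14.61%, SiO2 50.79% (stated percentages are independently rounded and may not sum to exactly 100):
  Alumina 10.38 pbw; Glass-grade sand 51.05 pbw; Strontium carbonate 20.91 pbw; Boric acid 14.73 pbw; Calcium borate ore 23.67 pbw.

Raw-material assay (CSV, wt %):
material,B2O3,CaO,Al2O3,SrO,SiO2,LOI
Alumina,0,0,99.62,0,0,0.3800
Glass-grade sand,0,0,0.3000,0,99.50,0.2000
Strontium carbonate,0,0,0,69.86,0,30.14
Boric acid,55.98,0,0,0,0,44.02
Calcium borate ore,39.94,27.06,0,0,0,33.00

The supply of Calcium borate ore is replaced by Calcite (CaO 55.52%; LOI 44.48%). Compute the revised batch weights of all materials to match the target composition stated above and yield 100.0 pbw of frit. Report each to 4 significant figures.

Revised batch per 100.0 pbw frit:
  Alumina: 10.38 pbw
  Glass-grade sand: 51.05 pbw
  Strontium carbonate: 20.91 pbw
  Boric acid: 31.62 pbw
  Calcite: 11.54 pbw
Total batch = 125.5 pbw; LOI loss = 25.50 pbw

All arithmetic keeps exact precision from first step to last; mid-chain values appear rounded to 4 significant figures when written out — every reported result is rounded exactly once — derived quantities, including the five compositions, the totals, glass mass, ignition loss, yield, are carried from the weighed amounts on 100.0 pbw of glass in full float precision, exactly as printed in either problem or answer.
Target oxide masses per 100.0 pbw frit:
  B2O3: 17.70% × 100.0 = 17.70 pbw
  CaO: 6.405% × 100.0 = 6.405 pbw
  Al2O3: 10.49% × 100.0 = 10.49 pbw
  SrO: 14.61% × 100.0 = 14.61 pbw
  SiO2: 50.79% × 100.0 = 50.79 pbw
Mass-balance tally per oxide applying the batch weights above, at the basis given (oxide sums agree with the targets modulo rounding of the values):
  B2O3: 31.62·0.5598 = 17.70 pbw (target 17.70 pbw)
  CaO: 11.54·0.5552 = 6.407 pbw (target 6.405 pbw)
  Al2O3: 10.38·0.9962 + 51.05·0.003000 = 10.49 pbw (target 10.49 pbw)
  SrO: 20.91·0.6986 = 14.61 pbw (target 14.61 pbw)
  SiO2: 51.05·0.9950 = 50.79 pbw (target 50.79 pbw)
Mass balance on the glass: whole batch net of LOI = 100.0 pbw (the Σ of target masses is 100.0 pbw; the stated basis being 100.0 pbw — any gap is answer rounding).
Adding the batch up: Σ batch = 125.5 pbw; the LOI term Σ batch·LOI equals 25.50 pbw; the yield ratio, glass ÷ batch: 79.68%.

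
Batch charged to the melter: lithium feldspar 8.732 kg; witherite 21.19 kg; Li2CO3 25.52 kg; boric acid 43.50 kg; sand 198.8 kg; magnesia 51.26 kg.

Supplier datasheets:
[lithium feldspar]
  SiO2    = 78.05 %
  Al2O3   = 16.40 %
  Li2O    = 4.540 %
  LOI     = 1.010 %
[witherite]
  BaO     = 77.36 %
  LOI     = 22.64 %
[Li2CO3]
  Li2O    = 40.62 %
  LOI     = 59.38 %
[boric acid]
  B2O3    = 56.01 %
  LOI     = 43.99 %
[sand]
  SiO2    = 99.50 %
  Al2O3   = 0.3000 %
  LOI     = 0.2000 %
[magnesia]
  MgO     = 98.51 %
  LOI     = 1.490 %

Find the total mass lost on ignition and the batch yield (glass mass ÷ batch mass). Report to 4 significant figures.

LOI loss = 40.34 kg; glass = 308.7 kg; yield = 88.44%

Intermediates are printed with 4-significant-digit rounding within the worked lines; full float precision is maintained at each step. A single rounding finalizes each reported value. The derived quantities, which include the totals, glass mass, ignition loss, the six compositions, the yield, are rebuilt in exact precision, as given in problem or answer, from the weighed amounts per 308.7 kg of glass.
Ignition loss by material:
  lithium feldspar: 8.732 × 0.01010 = 0.08819 kg
  witherite: 21.19 × 0.2264 = 4.797 kg
  Li2CO3: 25.52 × 0.5938 = 15.15 kg
  boric acid: 43.50 × 0.4399 = 19.14 kg
  sand: 198.8 × 0.002000 = 0.3976 kg
  magnesia: 51.26 × 0.01490 = 0.7638 kg
Total LOI = 40.34 kg
Glass = batch − LOI = 349.0 − 40.34 = 308.7 kg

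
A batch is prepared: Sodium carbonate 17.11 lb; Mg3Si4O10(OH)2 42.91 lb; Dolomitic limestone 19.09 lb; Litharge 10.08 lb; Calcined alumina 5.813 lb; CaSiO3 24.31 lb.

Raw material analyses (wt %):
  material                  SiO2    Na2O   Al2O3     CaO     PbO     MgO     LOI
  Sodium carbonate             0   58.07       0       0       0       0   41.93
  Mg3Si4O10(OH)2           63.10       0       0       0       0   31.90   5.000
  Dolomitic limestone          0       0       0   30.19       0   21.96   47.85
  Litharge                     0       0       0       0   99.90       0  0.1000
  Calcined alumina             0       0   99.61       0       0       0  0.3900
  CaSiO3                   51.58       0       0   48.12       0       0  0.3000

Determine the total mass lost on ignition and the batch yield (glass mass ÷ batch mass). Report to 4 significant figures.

LOI loss = 18.56 lb; glass = 100.8 lb; yield = 84.44%

In-progress results are shown with 4-significant-digit rounding alongside each step — the working math holds full float precision in every operation; every reported value includes exactly one rounding. Derived quantities, which include six oxide percentages, the totals, LOI, glass mass, the yield, are carried in full precision, as set out in problem or answer, starting from the weights at 100.8 lb of glass.
Material-by-material LOI:
  Sodium carbonate: 17.11 × 0.4193 = 7.174 lb
  Mg3Si4O10(OH)2: 42.91 × 0.05000 = 2.145 lb
  Dolomitic limestone: 19.09 × 0.4785 = 9.135 lb
  Litharge: 10.08 × 0.001000 = 0.01008 lb
  Calcined alumina: 5.813 × 0.003900 = 0.02267 lb
  CaSiO3: 24.31 × 0.003000 = 0.07293 lb
Total LOI = 18.56 lb
Glass = batch − LOI = 119.3 − 18.56 = 100.8 lb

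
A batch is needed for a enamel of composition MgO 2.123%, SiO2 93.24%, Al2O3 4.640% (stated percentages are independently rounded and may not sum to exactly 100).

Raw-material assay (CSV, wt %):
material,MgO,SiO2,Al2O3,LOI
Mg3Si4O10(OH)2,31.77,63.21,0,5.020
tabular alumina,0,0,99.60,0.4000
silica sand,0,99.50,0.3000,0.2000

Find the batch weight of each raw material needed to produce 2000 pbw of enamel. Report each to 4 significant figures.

Batch per 2000 pbw enamel:
  Mg3Si4O10(OH)2: 133.6 pbw
  tabular alumina: 87.78 pbw
  silica sand: 1789 pbw
Total batch = 2010 pbw; LOI loss = 10.64 pbw; yield = 99.47%

Intermediates are displayed, with 4-significant-figure rounding, alongside each step — every computation runs at full precision all the way through; each reported number takes a single rounding. All derived quantities, including the three compositions, ignition loss, the yield, glass mass, the totals, are carried starting from the weights per 2000 pbw of glass in exact precision, as set out in the question or the answer.
Target oxide masses per 2000 pbw enamel:
  MgO: 2.123% × 2000 = 42.46 pbw
  SiO2: 93.24% × 2000 = 1865 pbw
  Al2O3: 4.640% × 2000 = 92.80 pbw
Oxide-by-oxide audit working from each reported weight, for the quoted basis mass (delivered sums recover each target up to rounding of the answer):
  MgO: 133.6·0.3177 = 42.44 pbw (target 42.46 pbw)
  SiO2: 133.6·0.6321 + 1789·0.9950 = 1865 pbw (target 1865 pbw)
  Al2O3: 87.78·0.9960 + 1789·0.003000 = 92.80 pbw (target 92.80 pbw)
Auditing the glass mass value: total batch − LOI = 2000 pbw (targets for the oxides total 2000 pbw; the stated basis being 2000 pbw — any gap is answer rounding).
Total batch = Σ batch = 2010 pbw; LOI removed, Σ of batch·LOI: 10.64 pbw; as yield: glass ÷ batch → 99.47%.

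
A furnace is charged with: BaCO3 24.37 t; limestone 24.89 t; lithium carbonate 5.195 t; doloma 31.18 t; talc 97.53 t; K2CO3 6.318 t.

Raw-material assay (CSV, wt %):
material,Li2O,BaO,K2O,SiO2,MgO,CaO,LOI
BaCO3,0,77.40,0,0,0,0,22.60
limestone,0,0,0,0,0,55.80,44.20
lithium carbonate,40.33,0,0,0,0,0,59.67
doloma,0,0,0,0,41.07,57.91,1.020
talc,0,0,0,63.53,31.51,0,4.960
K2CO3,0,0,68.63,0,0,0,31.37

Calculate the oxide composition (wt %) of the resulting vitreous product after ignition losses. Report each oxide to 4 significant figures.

Glass mass = 162.7 t (batch 189.5 − LOI 26.75).
Composition: Li2O 1.287%, BaO 11.59%, K2O 2.664%, SiO2 38.07%, MgO 26.75%, CaO 19.63%

In-progress results are displayed rounded off to 4 significant digits within the worked lines — the working math carries exact precision from start to finish; each reported result is rounded just once. Derived quantities, including the yield, net glass mass, the totals, LOI, the six compositions, are re-derived from the weighed amounts at 162.7 t of glass at full precision exactly as printed in either problem or answer.
Oxide-by-oxide delivered mass:
  Li2O: 5.195·0.4033 = 2.095 t
  BaO: 24.37·0.7740 = 18.86 t
  K2O: 6.318·0.6863 = 4.336 t
  SiO2: 97.53·0.6353 = 61.96 t
  MgO: 31.18·0.4107 + 97.53·0.3151 = 43.54 t
  CaO: 24.89·0.5580 + 31.18·0.5791 = 31.94 t
LOI: 24.37·0.2260 + 24.89·0.4420 + 5.195·0.5967 + 31.18·0.01020 + 97.53·0.04960 + 6.318·0.3137 = 26.75 t
The glass mass, total less LOI, = 189.5 − 26.75 = 162.7 t (equal to the oxide-mass sum)
oxide / glass × 100 gives the wt %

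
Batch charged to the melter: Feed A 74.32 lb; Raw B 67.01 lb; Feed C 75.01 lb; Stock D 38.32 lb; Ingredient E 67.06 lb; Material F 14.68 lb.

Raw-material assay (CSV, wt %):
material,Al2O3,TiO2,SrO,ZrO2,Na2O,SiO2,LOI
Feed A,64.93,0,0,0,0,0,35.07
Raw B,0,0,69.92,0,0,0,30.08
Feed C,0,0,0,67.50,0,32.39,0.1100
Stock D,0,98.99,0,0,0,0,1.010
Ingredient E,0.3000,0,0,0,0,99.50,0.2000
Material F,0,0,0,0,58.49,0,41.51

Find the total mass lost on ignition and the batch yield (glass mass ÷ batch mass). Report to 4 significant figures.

Working values are shown (rounded to 4 significant digits) between the steps — each numeric step maintains full float precision at each step; every reported result is rounded only once — derived quantities (ignition loss, yield, totals, net glass mass, six oxide percentages) are recomputed at full float precision from the batch weights per 283.5 lb of glass, exactly as shown in either problem or answer.
Per-material ignition loss:
  Feed A: 74.32 × 0.3507 = 26.06 lb
  Raw B: 67.01 × 0.3008 = 20.16 lb
  Feed C: 75.01 × 0.001100 = 0.08251 lb
  Stock D: 38.32 × 0.01010 = 0.3870 lb
  Ingredient E: 67.06 × 0.002000 = 0.1341 lb
  Material F: 14.68 × 0.4151 = 6.094 lb
Total LOI = 52.92 lb
Glass = batch − LOI = 336.4 − 52.92 = 283.5 lb

LOI loss = 52.92 lb; glass = 283.5 lb; yield = 84.27%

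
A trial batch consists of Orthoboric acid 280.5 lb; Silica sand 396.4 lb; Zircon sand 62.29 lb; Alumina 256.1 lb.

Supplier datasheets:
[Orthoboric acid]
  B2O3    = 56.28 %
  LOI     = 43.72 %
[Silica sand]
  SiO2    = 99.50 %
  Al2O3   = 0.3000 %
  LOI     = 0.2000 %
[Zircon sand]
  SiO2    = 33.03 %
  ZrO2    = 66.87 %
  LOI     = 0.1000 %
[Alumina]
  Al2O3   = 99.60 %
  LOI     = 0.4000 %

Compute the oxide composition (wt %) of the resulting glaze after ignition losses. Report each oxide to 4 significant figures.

The working math holds full precision at each step — mid-chain values are displayed (rounded to 4 significant figures) at each printed step. Every reported value takes a single rounding — the derived quantities are carried from the batch weights at 870.8 lb of glass in full float precision (yield, the four compositions, ignition loss, glass mass, the totals), as they appear in the problem or answer text.
Per-oxide mass from batch:
  B2O3: 280.5·0.5628 = 157.9 lb
  SiO2: 396.4·0.9950 + 62.29·0.3303 = 415.0 lb
  Al2O3: 396.4·0.003000 + 256.1·0.9960 = 256.3 lb
  ZrO2: 62.29·0.6687 = 41.65 lb
LOI: 280.5·0.4372 + 396.4·0.002000 + 62.29·0.001000 + 256.1·0.004000 = 124.5 lb
Glass mass = batch − LOI = 995.3 − 124.5 = 870.8 lb (matching Σ of the oxides)
each wt % is 100 × oxide ÷ glass

Glass mass = 870.8 lb (batch 995.3 − LOI 124.5).
Composition: B2O3 18.13%, SiO2 47.66%, Al2O3 29.43%, ZrO2 4.783%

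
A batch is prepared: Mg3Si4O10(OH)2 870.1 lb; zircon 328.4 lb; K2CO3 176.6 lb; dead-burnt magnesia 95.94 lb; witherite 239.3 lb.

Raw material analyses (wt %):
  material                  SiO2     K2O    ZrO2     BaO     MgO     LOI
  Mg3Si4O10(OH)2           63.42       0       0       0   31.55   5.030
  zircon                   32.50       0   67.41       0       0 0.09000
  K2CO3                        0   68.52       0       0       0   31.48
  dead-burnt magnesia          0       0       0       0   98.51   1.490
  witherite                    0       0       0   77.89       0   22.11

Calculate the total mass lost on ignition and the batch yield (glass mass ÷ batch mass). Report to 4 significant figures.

LOI loss = 154.0 lb; glass = 1556 lb; yield = 91.00%

Values along the way are printed rounded to four significant digits in the working; the working math holds full precision at all times — every reported number takes a single rounding — all derived quantities (five oxide percentages, the totals, ignition loss, net glass mass, the yield) are recomputed at exact precision from the batch weights per 1556 lb of glass, exactly as shown in problem or answer.
Material-by-material LOI:
  Mg3Si4O10(OH)2: 870.1 × 0.05030 = 43.77 lb
  zircon: 328.4 × 9.000e-04 = 0.2956 lb
  K2CO3: 176.6 × 0.3148 = 55.59 lb
  dead-burnt magnesia: 95.94 × 0.01490 = 1.430 lb
  witherite: 239.3 × 0.2211 = 52.91 lb
Total LOI = 154.0 lb
Glass = batch − LOI = 1710 − 154.0 = 1556 lb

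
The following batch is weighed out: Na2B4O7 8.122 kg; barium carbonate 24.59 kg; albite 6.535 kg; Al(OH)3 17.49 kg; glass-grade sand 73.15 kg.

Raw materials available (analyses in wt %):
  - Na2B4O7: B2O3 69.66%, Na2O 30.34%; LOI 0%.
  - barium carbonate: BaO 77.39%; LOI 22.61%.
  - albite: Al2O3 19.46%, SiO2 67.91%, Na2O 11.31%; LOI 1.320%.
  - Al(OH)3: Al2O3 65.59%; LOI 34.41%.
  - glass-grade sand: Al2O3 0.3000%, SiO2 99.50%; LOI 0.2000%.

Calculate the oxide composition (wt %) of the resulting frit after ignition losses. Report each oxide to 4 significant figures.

Glass mass = 118.1 kg (batch 129.9 − LOI 11.81).
Composition: B2O3 4.792%, Al2O3 10.98%, SiO2 65.40%, BaO 16.12%, Na2O 2.713%

Each numeric step carries full float precision all the way through. Working values are shown with 4-significant-digit rounding at each printed step. Every reported value includes exactly one rounding; the derived quantities are rebuilt at full float precision (glass mass, five oxide percentages, LOI, totals, yield) from the weighed amounts per 118.1 kg of glass as they appear in problem or answer.
Per-oxide mass from batch:
  B2O3: 8.122·0.6966 = 5.658 kg
  Al2O3: 6.535·0.1946 + 17.49·0.6559 + 73.15·0.003000 = 12.96 kg
  SiO2: 6.535·0.6791 + 73.15·0.9950 = 77.22 kg
  BaO: 24.59·0.7739 = 19.03 kg
  Na2O: 8.122·0.3034 + 6.535·0.1131 = 3.203 kg
LOI: 24.59·0.2261 + 6.535·0.01320 + 17.49·0.3441 + 73.15·0.002000 = 11.81 kg
Glass mass = batch − LOI = 129.9 − 11.81 = 118.1 kg (equal to the oxide-mass sum)
percent by weight: oxide/glass ×100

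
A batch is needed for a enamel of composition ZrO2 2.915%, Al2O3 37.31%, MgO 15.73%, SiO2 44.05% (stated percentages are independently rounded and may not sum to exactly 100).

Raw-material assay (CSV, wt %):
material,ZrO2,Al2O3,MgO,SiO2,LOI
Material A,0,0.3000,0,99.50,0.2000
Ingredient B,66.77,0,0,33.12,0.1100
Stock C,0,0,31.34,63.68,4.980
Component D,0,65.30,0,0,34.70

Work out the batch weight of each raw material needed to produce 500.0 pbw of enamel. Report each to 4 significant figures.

Batch per 500.0 pbw enamel:
  Material A: 53.48 pbw
  Ingredient B: 21.83 pbw
  Stock C: 251.0 pbw
  Component D: 285.4 pbw
Total batch = 611.7 pbw; LOI loss = 111.7 pbw; yield = 81.75%

All arithmetic holds full precision at every stage — intermediates are printed, with 4-significant-digit rounding, between the steps. Each reported number is rounded exactly once — all derived quantities, including LOI, glass mass, the yield, totals, four oxide percentages, are carried from the weighed amounts at 500.0 pbw of glass in exact precision, as set out in the problem or the answer.
Per-oxide target masses for 500.0 pbw enamel:
  ZrO2: 2.915% × 500.0 = 14.58 pbw
  Al2O3: 37.31% × 500.0 = 186.6 pbw
  MgO: 15.73% × 500.0 = 78.65 pbw
  SiO2: 44.05% × 500.0 = 220.2 pbw
A balance pass over the oxides, on the weights just shown, per the basis as stated (delivered sums recover each target once rounding is allowed for):
  ZrO2: 21.83·0.6677 = 14.58 pbw (target 14.58 pbw)
  Al2O3: 53.48·0.003000 + 285.4·0.6530 = 186.5 pbw (target 186.6 pbw)
  MgO: 251.0·0.3134 = 78.66 pbw (target 78.65 pbw)
  SiO2: 53.48·0.9950 + 21.83·0.3312 + 251.0·0.6368 = 220.3 pbw (target 220.2 pbw)
The glass-mass cross-check: batch Σ − ignition loss = 500.0 pbw (per-oxide target masses sum to 500.0 pbw; with the basis standing at 500.0 pbw — differing by rounding only).
Batch grand total — Σ batch = 611.7 pbw; LOI loss = Σ batch·LOI = 111.7 pbw; the yield ratio, glass ÷ batch: 81.75%.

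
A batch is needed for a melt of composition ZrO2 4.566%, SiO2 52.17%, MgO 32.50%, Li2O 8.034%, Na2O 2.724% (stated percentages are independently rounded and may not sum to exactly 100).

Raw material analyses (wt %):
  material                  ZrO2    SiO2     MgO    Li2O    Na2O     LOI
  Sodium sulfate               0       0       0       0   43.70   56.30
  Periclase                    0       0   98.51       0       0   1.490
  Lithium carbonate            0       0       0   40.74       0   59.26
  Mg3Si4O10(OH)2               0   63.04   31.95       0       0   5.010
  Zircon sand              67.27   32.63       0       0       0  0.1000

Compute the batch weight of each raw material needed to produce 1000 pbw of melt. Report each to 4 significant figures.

Batch per 1000 pbw melt:
  Sodium sulfate: 62.33 pbw
  Periclase: 72.90 pbw
  Lithium carbonate: 197.2 pbw
  Mg3Si4O10(OH)2: 792.4 pbw
  Zircon sand: 67.88 pbw
Total batch = 1193 pbw; LOI loss = 192.8 pbw; yield = 83.83%

Mid-chain values are printed (rounded to 4 significant digits) within the worked lines — the whole derivation maintains full float precision throughout; exactly one rounding is applied to each reported figure — the derived quantities, which include five oxide percentages, the yield, totals, LOI, glass mass, are carried in full float precision, precisely as stated by the problem or the answer, using the weight values on 1000 pbw of glass.
The oxide mass targets at 1000 pbw melt:
  ZrO2: 4.566% × 1000 = 45.66 pbw
  SiO2: 52.17% × 1000 = 521.7 pbw
  MgO: 32.50% × 1000 = 325.0 pbw
  Li2O: 8.034% × 1000 = 80.34 pbw
  Na2O: 2.724% × 1000 = 27.24 pbw
Checking each oxide sum per the reported batch figures, relative to the basis at hand (delivered sums recover each target up to rounding of the answer):
  ZrO2: 67.88·0.6727 = 45.66 pbw (target 45.66 pbw)
  SiO2: 792.4·0.6304 + 67.88·0.3263 = 521.7 pbw (target 521.7 pbw)
  MgO: 72.90·0.9851 + 792.4·0.3195 = 325.0 pbw (target 325.0 pbw)
  Li2O: 197.2·0.4074 = 80.34 pbw (target 80.34 pbw)
  Na2O: 62.33·0.4370 = 27.24 pbw (target 27.24 pbw)
Auditing the glass mass value: whole batch net of LOI = 999.9 pbw (oxide target masses add up to 999.9 pbw; the stated basis being 1000 pbw — a pure rounding effect).
Summing the batch: Σ batch = 1193 pbw; LOI loss = Σ batch·LOI = 192.8 pbw; the yield ratio, glass ÷ batch: 83.83%.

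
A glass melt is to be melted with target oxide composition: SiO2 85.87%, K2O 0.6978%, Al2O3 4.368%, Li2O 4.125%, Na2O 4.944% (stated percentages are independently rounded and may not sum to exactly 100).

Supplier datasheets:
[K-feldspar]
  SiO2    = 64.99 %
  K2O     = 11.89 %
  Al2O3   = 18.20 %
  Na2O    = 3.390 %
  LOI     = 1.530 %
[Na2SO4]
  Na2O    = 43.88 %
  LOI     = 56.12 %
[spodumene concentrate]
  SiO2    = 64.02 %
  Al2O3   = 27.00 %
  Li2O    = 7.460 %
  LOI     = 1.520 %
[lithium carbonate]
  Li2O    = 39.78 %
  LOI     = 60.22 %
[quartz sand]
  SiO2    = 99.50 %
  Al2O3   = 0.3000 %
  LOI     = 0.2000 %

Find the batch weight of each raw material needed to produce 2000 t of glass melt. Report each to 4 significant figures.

Batch per 2000 t glass melt:
  K-feldspar: 117.4 t
  Na2SO4: 216.3 t
  spodumene concentrate: 227.7 t
  lithium carbonate: 164.7 t
  quartz sand: 1503 t
Total batch = 2229 t; LOI loss = 228.8 t; yield = 89.73%

Intermediates appear (rounded to 4 significant digits) across the worked steps — every computation maintains full precision at all times; exactly one rounding lands on each reported value — all derived quantities are recomputed at full float precision (net glass mass, ignition loss, the totals, yield, the five compositions) from the weighed amounts for 2000 t of glass, as they appear in the problem or the answer.
Oxide-by-oxide targets in 2000 t glass melt:
  SiO2: 85.87% × 2000 = 1717 t
  K2O: 0.6978% × 2000 = 13.96 t
  Al2O3: 4.368% × 2000 = 87.36 t
  Li2O: 4.125% × 2000 = 82.50 t
  Na2O: 4.944% × 2000 = 98.88 t
Oxide-by-oxide audit per the reported batch figures, per the basis as stated (every target is met by its sum once rounding is allowed for):
  SiO2: 117.4·0.6499 + 227.7·0.6402 + 1503·0.9950 = 1718 t (target 1717 t)
  K2O: 117.4·0.1189 = 13.96 t (target 13.96 t)
  Al2O3: 117.4·0.1820 + 227.7·0.2700 + 1503·0.003000 = 87.35 t (target 87.36 t)
  Li2O: 227.7·0.07460 + 164.7·0.3978 = 82.50 t (target 82.50 t)
  Na2O: 117.4·0.03390 + 216.3·0.4388 = 98.89 t (target 98.88 t)
Auditing the glass mass value: batch total minus LOI = 2000 t (the Σ of target masses is 2000 t; versus the stated basis of 2000 t — any gap is answer rounding).
Adding the batch up: Σ batch = 2229 t; the LOI term Σ batch·LOI equals 228.8 t; yield: glass divided by total = 89.73%.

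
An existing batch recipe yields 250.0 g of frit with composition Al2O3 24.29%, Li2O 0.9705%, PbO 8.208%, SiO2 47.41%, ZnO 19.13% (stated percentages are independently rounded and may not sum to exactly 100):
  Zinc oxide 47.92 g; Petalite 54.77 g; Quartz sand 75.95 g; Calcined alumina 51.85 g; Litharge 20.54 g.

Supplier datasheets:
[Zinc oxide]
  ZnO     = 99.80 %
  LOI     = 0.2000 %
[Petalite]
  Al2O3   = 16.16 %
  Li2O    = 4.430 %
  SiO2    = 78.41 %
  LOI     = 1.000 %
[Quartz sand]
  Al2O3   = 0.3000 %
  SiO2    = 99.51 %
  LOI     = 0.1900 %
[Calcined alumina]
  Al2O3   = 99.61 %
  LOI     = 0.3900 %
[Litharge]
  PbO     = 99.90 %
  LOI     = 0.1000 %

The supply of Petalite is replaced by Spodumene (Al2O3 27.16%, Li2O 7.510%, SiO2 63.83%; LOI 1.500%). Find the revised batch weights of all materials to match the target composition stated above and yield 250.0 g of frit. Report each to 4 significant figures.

All internal work holds full float precision throughout; values along the way appear (rounded to four significant figures) within the worked lines. Each reported value carries a single rounding — all derived quantities (the five compositions, totals, glass mass, ignition loss, yield) are computed in full precision using the weight values at 250.0 g of glass, precisely as stated by the problem or answer text.
Oxide mass targets, per 250.0 g frit:
  Al2O3: 24.29% × 250.0 = 60.72 g
  Li2O: 0.9705% × 250.0 = 2.426 g
  PbO: 8.208% × 250.0 = 20.52 g
  SiO2: 47.41% × 250.0 = 118.5 g
  ZnO: 19.13% × 250.0 = 47.82 g
Checking each oxide sum given the weights on record, for the quoted basis mass (every target is met by its sum inside rounding margins):
  Al2O3: 32.31·0.2716 + 98.39·0.003000 + 51.86·0.9961 = 60.73 g (target 60.72 g)
  Li2O: 32.31·0.07510 = 2.426 g (target 2.426 g)
  PbO: 20.54·0.9990 = 20.52 g (target 20.52 g)
  SiO2: 32.31·0.6383 + 98.39·0.9951 = 118.5 g (target 118.5 g)
  ZnO: 47.92·0.9980 = 47.82 g (target 47.82 g)
Auditing the glass mass value: total charge less LOI = 250.0 g (oxide target masses add up to 250.0 g; against the stated basis, 250.0 g — gaps are rounding artifacts).
Total batch = Σ batch = 251.0 g; Σ batch·LOI gives LOI loss = 0.9902 g; yield = glass ÷ total batch = 99.61%.

Revised batch per 250.0 g frit:
  Zinc oxide: 47.92 g
  Spodumene: 32.31 g
  Quartz sand: 98.39 g
  Calcined alumina: 51.86 g
  Litharge: 20.54 g
Total batch = 251.0 g; LOI loss = 0.9902 g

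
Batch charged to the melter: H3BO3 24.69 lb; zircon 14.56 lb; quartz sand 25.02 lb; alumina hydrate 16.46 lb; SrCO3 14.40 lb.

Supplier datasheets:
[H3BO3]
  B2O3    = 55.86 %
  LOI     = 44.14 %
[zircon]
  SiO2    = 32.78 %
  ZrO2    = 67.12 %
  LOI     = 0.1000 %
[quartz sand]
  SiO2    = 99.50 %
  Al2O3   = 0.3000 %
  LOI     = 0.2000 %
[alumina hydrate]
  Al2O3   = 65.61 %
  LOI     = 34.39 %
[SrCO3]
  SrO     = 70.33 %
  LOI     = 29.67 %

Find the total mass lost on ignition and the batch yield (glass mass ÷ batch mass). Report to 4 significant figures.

LOI loss = 20.90 lb; glass = 74.23 lb; yield = 78.03%

All arithmetic keeps exact precision at every stage; intermediates appear, rounded to 4 significant digits, as written — every reported figure is rounded only once. Derived quantities (the totals, glass mass, the five compositions, LOI, the yield) are computed from the batch weights at 74.23 lb of glass in full float precision as written in the problem or answer text.
Loss on ignition, line by line:
  H3BO3: 24.69 × 0.4414 = 10.90 lb
  zircon: 14.56 × 0.001000 = 0.01456 lb
  quartz sand: 25.02 × 0.002000 = 0.05004 lb
  alumina hydrate: 16.46 × 0.3439 = 5.661 lb
  SrCO3: 14.40 × 0.2967 = 4.272 lb
Total LOI = 20.90 lb
Glass = batch − LOI = 95.13 − 20.90 = 74.23 lb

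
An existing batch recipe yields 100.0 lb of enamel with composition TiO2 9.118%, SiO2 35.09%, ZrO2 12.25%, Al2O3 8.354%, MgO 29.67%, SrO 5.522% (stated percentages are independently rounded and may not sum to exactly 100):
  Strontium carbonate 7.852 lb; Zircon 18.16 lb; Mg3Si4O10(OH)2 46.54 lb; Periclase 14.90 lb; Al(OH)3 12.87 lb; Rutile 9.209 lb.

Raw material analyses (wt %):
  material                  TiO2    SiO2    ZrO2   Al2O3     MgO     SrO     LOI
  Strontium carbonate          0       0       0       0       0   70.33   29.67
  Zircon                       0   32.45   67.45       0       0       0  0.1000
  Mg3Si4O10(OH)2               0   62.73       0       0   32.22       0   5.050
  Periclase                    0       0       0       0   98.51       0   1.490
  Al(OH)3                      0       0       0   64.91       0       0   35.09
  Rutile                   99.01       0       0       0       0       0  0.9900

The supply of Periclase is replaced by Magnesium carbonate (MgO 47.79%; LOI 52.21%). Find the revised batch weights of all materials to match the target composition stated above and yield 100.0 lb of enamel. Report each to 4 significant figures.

Revised batch per 100.0 lb enamel:
  Strontium carbonate: 7.852 lb
  Zircon: 18.16 lb
  Mg3Si4O10(OH)2: 46.54 lb
  Magnesium carbonate: 30.70 lb
  Al(OH)3: 12.87 lb
  Rutile: 9.209 lb
Total batch = 125.3 lb; LOI loss = 25.33 lb

Rounding to four significant digits extends to each working value as displayed. Every computation keeps full float precision from start to finish — a single rounding yields each reported result; the derived quantities, which include the yield, the totals, net glass mass, the six compositions, ignition loss, are recomputed at full float precision, precisely as stated by the question or the answer, using the weight values on 100.0 lb of glass.
Per-oxide target masses for 100.0 lb enamel:
  TiO2: 9.118% × 100.0 = 9.118 lb
  SiO2: 35.09% × 100.0 = 35.09 lb
  ZrO2: 12.25% × 100.0 = 12.25 lb
  Al2O3: 8.354% × 100.0 = 8.354 lb
  MgO: 29.67% × 100.0 = 29.67 lb
  SrO: 5.522% × 100.0 = 5.522 lb
Oxide-by-oxide audit applying the batch weights above, versus the basis set out (target by target, the sums agree up to rounding of the answer):
  TiO2: 9.209·0.9901 = 9.118 lb (target 9.118 lb)
  SiO2: 18.16·0.3245 + 46.54·0.6273 = 35.09 lb (target 35.09 lb)
  ZrO2: 18.16·0.6745 = 12.25 lb (target 12.25 lb)
  Al2O3: 12.87·0.6491 = 8.354 lb (target 8.354 lb)
  MgO: 46.54·0.3222 + 30.70·0.4779 = 29.67 lb (target 29.67 lb)
  SrO: 7.852·0.7033 = 5.522 lb (target 5.522 lb)
Mass balance on the glass: batch Σ − ignition loss = 100.0 lb (oxide target masses add up to 100.0 lb; versus the stated basis of 100.0 lb — rounding explains the deltas).
Batch total: Σ batch = 125.3 lb; Σ batch·LOI gives LOI loss = 25.33 lb; yield: glass divided by total = 79.79%.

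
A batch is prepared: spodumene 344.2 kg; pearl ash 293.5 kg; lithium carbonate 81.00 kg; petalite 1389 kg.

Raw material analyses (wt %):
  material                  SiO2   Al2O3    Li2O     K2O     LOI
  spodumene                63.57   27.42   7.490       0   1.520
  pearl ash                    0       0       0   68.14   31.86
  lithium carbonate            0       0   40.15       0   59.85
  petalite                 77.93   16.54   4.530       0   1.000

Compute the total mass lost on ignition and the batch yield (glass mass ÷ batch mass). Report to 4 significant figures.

LOI loss = 161.1 kg; glass = 1947 kg; yield = 92.36%

Values along the way are printed rounded off to 4 significant figures alongside each step — each numeric step carries full precision throughout — each reported value is rounded a single time; all derived quantities (LOI, the totals, the yield, glass mass, the four compositions) are re-derived from the batch weights for 1947 kg of glass in full float precision as given in either problem or answer.
LOI of each material in turn:
  spodumene: 344.2 × 0.01520 = 5.232 kg
  pearl ash: 293.5 × 0.3186 = 93.51 kg
  lithium carbonate: 81.00 × 0.5985 = 48.48 kg
  petalite: 1389 × 0.01000 = 13.89 kg
Total LOI = 161.1 kg
Glass = batch − LOI = 2108 − 161.1 = 1947 kg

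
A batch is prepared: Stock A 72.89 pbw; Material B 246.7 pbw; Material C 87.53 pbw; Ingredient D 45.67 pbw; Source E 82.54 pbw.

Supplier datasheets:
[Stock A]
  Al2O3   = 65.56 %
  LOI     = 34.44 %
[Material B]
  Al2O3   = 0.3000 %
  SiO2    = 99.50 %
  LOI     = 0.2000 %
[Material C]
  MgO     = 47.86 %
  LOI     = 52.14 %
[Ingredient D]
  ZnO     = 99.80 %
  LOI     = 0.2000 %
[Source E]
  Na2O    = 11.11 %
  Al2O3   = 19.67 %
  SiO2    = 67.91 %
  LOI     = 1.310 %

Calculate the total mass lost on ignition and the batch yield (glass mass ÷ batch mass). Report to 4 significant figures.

Working values are printed (rounded to 4 significant figures) across the worked steps — each numeric step keeps exact precision through the solve; exactly one rounding goes into each reported value. The derived quantities are carried in full precision (the totals, the five compositions, LOI, the yield, glass mass) using the weight values at 462.9 pbw of glass, precisely as stated by the problem or the answer.
Each material's LOI contribution:
  Stock A: 72.89 × 0.3444 = 25.10 pbw
  Material B: 246.7 × 0.002000 = 0.4934 pbw
  Material C: 87.53 × 0.5214 = 45.64 pbw
  Ingredient D: 45.67 × 0.002000 = 0.09134 pbw
  Source E: 82.54 × 0.01310 = 1.081 pbw
Total LOI = 72.41 pbw
Glass = batch − LOI = 535.3 − 72.41 = 462.9 pbw

LOI loss = 72.41 pbw; glass = 462.9 pbw; yield = 86.47%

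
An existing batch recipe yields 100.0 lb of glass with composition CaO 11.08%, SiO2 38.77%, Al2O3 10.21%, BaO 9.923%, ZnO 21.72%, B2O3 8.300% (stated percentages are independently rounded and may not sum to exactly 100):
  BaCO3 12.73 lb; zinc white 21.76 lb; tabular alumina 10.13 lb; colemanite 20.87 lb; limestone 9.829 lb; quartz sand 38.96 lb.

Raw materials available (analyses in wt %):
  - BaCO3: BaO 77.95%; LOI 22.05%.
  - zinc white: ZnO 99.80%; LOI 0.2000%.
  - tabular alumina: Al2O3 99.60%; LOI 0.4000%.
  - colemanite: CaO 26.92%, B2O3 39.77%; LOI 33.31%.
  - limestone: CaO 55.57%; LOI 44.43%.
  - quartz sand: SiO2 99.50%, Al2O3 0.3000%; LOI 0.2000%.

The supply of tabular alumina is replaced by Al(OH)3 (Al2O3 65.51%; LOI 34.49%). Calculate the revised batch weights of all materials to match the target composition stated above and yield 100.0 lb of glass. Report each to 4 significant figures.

Revised batch per 100.0 lb glass:
  BaCO3: 12.73 lb
  zinc white: 21.76 lb
  Al(OH)3: 15.41 lb
  colemanite: 20.87 lb
  limestone: 9.829 lb
  quartz sand: 38.96 lb
Total batch = 119.6 lb; LOI loss = 19.56 lb

Each numeric step holds exact precision end to end — working values appear (rounded to four significant digits) when written out; every reported result includes exactly one rounding. All derived quantities are recomputed in full precision (yield, ignition loss, totals, six oxide percentages, glass mass) using the weight values at 100.0 lb of glass as they appear in problem or answer.
Target masses of each oxide per 100.0 lb glass:
  CaO: 11.08% × 100.0 = 11.08 lb
  SiO2: 38.77% × 100.0 = 38.77 lb
  Al2O3: 10.21% × 100.0 = 10.21 lb
  BaO: 9.923% × 100.0 = 9.923 lb
  ZnO: 21.72% × 100.0 = 21.72 lb
  B2O3: 8.300% × 100.0 = 8.300 lb
Oxide-by-oxide audit applying the batch weights above, on the stated basis (sums match the target masses inside rounding margins):
  CaO: 20.87·0.2692 + 9.829·0.5557 = 11.08 lb (target 11.08 lb)
  SiO2: 38.96·0.9950 = 38.77 lb (target 38.77 lb)
  Al2O3: 15.41·0.6551 + 38.96·0.003000 = 10.21 lb (target 10.21 lb)
  BaO: 12.73·0.7795 = 9.923 lb (target 9.923 lb)
  ZnO: 21.76·0.9980 = 21.72 lb (target 21.72 lb)
  B2O3: 20.87·0.3977 = 8.300 lb (target 8.300 lb)
Auditing the glass mass value: batch Σ − ignition loss = 100.0 lb (the Σ of target masses is 100.0 lb; with the basis standing at 100.0 lb — a pure rounding effect).
Total batch = Σ batch = 119.6 lb; LOI loss = Σ batch·LOI = 19.56 lb; as yield: glass ÷ batch → 83.64%.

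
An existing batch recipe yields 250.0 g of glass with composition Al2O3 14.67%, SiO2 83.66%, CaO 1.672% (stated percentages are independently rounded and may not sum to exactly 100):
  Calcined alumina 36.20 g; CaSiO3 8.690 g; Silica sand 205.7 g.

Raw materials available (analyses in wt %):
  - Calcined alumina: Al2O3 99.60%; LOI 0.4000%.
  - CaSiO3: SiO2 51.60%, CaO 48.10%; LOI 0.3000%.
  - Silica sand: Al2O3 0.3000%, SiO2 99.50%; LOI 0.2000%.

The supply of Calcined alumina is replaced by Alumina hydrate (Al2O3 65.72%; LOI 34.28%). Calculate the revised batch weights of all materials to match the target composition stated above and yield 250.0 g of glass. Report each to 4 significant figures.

Revised batch per 250.0 g glass:
  Alumina hydrate: 54.87 g
  CaSiO3: 8.690 g
  Silica sand: 205.7 g
Total batch = 269.3 g; LOI loss = 19.25 g

All internal work keeps exact precision at every stage — in-progress results are shown, with 4-significant-digit rounding, within the worked lines. Every reported value is rounded just once — all derived quantities are carried starting from the weights for 250.0 g of glass in exact precision (the totals, three oxide percentages, the yield, net glass mass, ignition loss), exactly as shown in the problem or answer text.
The oxide mass targets at 250.0 g glass:
  Al2O3: 14.67% × 250.0 = 36.67 g
  SiO2: 83.66% × 250.0 = 209.2 g
  CaO: 1.672% × 250.0 = 4.180 g
Oxide-by-oxide audit from the weights as reported, against the basis in use (sums match the target masses given rounding of the digits):
  Al2O3: 54.87·0.6572 + 205.7·0.003000 = 36.68 g (target 36.67 g)
  SiO2: 8.690·0.5160 + 205.7·0.9950 = 209.2 g (target 209.2 g)
  CaO: 8.690·0.4810 = 4.180 g (target 4.180 g)
Glass-mass bookkeeping: whole batch net of LOI = 250.0 g (the targets, summed, come to 250.0 g; against the stated basis, 250.0 g — gaps are rounding artifacts).
Summing the batch: Σ batch = 269.3 g; LOI removed, Σ of batch·LOI: 19.25 g; yield: glass divided by total = 92.85%.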